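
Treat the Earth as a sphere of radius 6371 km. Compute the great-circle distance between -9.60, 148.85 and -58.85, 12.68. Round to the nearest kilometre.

Δλ = 12.68 − 148.85 = -136.17°.
Δφ = -58.85 − -9.60 = -49.25°.
a = sin²(Δφ/2) + cos φ₁ · cos φ₂ · sin²(Δλ/2) = 0.612608.
c = 2·atan2(√a, √(1−a)) = 1.79796 rad → d = 6371·c ≈ 11454.81 km.

11455 km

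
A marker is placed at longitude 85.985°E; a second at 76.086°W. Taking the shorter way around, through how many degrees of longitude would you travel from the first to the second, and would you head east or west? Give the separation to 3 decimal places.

162.071° west

Raw difference: -76.086 − 85.985 = -162.071°.
Normalise into (−180°, 180°]: -162.071° stays -162.071°.
Negative ⇒ the second point lies to the west; separation 162.071°.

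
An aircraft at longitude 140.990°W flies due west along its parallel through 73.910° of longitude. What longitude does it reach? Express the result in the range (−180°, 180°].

Start at -140.990°; shift −73.910° → -214.900°.
-214.900° lies outside (−180°, 180°]; add 360° → +145.100°.

145.100°E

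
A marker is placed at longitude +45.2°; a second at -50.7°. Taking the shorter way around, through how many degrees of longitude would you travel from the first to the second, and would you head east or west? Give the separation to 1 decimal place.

95.9° west

Raw difference: -50.7 − 45.2 = -95.9°.
Normalise into (−180°, 180°]: -95.9° stays -95.9°.
Negative ⇒ the second point lies to the west; separation 95.9°.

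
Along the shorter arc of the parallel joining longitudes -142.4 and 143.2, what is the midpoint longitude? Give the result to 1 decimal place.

Signed shortest Δλ from -142.4° to +143.2° is -74.4°.
Midpoint longitude = -142.4° + (-74.4°)/2 = -142.4° − 37.2° = -179.6°.
(The naïve average (-142.4 + +143.2)/2 = 0.4° is on the wrong side of the globe.)

-179.6°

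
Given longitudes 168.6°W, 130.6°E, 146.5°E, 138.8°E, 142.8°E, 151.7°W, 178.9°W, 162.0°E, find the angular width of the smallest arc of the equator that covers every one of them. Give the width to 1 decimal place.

Sort the longitudes: -178.9°, -168.6°, -151.7°, +130.6°, +138.8°, +142.8°, +146.5°, +162.0°.
Eastward gaps between consecutive values (wrapping around): 10.3°, 16.9°, 282.3°, 8.2°, 4.0°, 3.7°, 15.5°, 19.1°.
Largest gap = 282.3° ⇒ minimal covering band is its complement: 360° − 282.3° = 77.7°.
Band runs from +130.6° eastward to -151.7°, crossing the antimeridian.

77.7°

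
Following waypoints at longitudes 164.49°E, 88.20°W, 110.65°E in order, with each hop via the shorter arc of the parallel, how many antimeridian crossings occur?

2

Leg 1: +164.49° → -88.20°, shortest Δλ = 107.31° (east) — crosses 180°.
Leg 2: -88.20° → +110.65°, shortest Δλ = -161.15° (west) — crosses 180°.
Total crossings: 2.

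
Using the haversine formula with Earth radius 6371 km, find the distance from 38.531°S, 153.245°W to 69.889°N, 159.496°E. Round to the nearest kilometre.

12646 km

Δλ = 159.496 − -153.245 = 312.741°; wrapped into (−180°, 180°]: -47.259°.
Δφ = 69.889 − -38.531 = 108.420°.
a = sin²(Δφ/2) + cos φ₁ · cos φ₂ · sin²(Δλ/2) = 0.701203.
c = 2·atan2(√a, √(1−a)) = 1.98494 rad → d = 6371·c ≈ 12646.05 km.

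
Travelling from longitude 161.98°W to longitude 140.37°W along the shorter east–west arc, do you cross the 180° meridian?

Signed shortest Δλ = ((-140.37 − -161.98 + 180) mod 360) − 180 = 21.61°.
Going east by 21.61° from -161.98° reaches -140.37° without touching 180°.

No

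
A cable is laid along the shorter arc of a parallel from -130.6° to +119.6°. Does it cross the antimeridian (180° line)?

Naïve |119.6 − -130.6| = 250.2° > 180°, so the shorter arc goes the other way round — across 180°.
Signed shortest Δλ = ((119.6 − -130.6 + 180) mod 360) − 180 = -109.8°.
Going west by 109.8° from -130.6° passes through 180° before reaching +119.6°.

Yes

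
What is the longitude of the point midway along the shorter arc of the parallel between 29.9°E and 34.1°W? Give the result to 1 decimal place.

2.1°W

Signed shortest Δλ from +29.9° to -34.1° is -64.0°.
Midpoint longitude = +29.9° + (-64.0°)/2 = +29.9° − 32.0° = -2.1°.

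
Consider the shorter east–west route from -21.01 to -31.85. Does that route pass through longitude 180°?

Signed shortest Δλ = ((-31.85 − -21.01 + 180) mod 360) − 180 = -10.84°.
Going west by 10.84° from -21.01° reaches -31.85° without touching 180°.

No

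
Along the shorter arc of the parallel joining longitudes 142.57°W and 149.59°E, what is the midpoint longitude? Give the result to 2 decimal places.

176.49°W

Signed shortest Δλ from -142.57° to +149.59° is -67.84°.
Midpoint longitude = -142.57° + (-67.84°)/2 = -142.57° − 33.92° = -176.49°.
(The naïve average (-142.57 + +149.59)/2 = 3.51° is on the wrong side of the globe.)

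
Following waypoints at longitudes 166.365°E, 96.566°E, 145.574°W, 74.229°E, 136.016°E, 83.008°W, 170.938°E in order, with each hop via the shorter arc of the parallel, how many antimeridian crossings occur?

4

Leg 1: +166.365° → +96.566°, shortest Δλ = -69.799° (west) — does not cross 180°.
Leg 2: +96.566° → -145.574°, shortest Δλ = 117.86° (east) — crosses 180°.
Leg 3: -145.574° → +74.229°, shortest Δλ = -140.197° (west) — crosses 180°.
Leg 4: +74.229° → +136.016°, shortest Δλ = 61.787° (east) — does not cross 180°.
Leg 5: +136.016° → -83.008°, shortest Δλ = 140.976° (east) — crosses 180°.
Leg 6: -83.008° → +170.938°, shortest Δλ = -106.054° (west) — crosses 180°.
Total crossings: 4.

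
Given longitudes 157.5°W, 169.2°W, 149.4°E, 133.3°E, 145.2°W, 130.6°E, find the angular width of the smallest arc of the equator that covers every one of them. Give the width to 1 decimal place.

Sort the longitudes: -169.2°, -157.5°, -145.2°, +130.6°, +133.3°, +149.4°.
Eastward gaps between consecutive values (wrapping around): 11.7°, 12.3°, 275.8°, 2.7°, 16.1°, 41.4°.
Largest gap = 275.8° ⇒ minimal covering band is its complement: 360° − 275.8° = 84.2°.
Band runs from +130.6° eastward to -145.2°, crossing the antimeridian.

84.2°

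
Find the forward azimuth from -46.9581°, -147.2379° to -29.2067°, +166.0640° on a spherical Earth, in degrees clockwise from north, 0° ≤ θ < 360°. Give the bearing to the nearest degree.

279°

Δλ = 166.0640 − -147.2379 = 313.3019°; wrapped into (−180°, 180°]: -46.6981°.
θ = atan2( sin Δλ · cos φ₂ , cos φ₁ · sin φ₂ − sin φ₁ · cos φ₂ · cos Δλ )
  = atan2(-0.63523, 0.10447) = -80.660° → normalised to [0°, 360°): 279.340°.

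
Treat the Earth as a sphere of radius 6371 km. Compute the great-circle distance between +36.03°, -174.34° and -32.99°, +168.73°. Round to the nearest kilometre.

Δλ = 168.73 − -174.34 = 343.07°; wrapped into (−180°, 180°]: -16.93°.
Δφ = -32.99 − 36.03 = -69.02°.
a = sin²(Δφ/2) + cos φ₁ · cos φ₂ · sin²(Δλ/2) = 0.335678.
c = 2·atan2(√a, √(1−a)) = 1.23593 rad → d = 6371·c ≈ 7874.10 km.

7874 km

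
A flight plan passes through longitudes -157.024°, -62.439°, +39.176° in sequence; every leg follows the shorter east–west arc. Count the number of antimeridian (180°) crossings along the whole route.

0

Leg 1: -157.024° → -62.439°, shortest Δλ = 94.585° (east) — does not cross 180°.
Leg 2: -62.439° → +39.176°, shortest Δλ = 101.615° (east) — does not cross 180°.
Total crossings: 0.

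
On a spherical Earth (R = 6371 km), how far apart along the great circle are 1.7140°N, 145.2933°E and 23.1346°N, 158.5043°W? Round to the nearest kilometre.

6501 km

Δλ = -158.5043 − 145.2933 = -303.7976°; wrapped into (−180°, 180°]: 56.2024°.
Δφ = 23.1346 − 1.7140 = 21.4206°.
a = sin²(Δφ/2) + cos φ₁ · cos φ₂ · sin²(Δλ/2) = 0.238474.
c = 2·atan2(√a, √(1−a)) = 1.02037 rad → d = 6371·c ≈ 6500.77 km.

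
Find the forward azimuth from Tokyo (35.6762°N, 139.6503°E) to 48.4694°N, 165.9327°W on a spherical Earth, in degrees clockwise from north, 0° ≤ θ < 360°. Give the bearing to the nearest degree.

Δλ = -165.9327 − 139.6503 = -305.5830°; wrapped into (−180°, 180°]: 54.4170°.
θ = atan2( sin Δλ · cos φ₂ , cos φ₁ · sin φ₂ − sin φ₁ · cos φ₂ · cos Δλ )
  = atan2(0.53922, 0.38311) = 54.607° → normalised to [0°, 360°): 54.607°.

55°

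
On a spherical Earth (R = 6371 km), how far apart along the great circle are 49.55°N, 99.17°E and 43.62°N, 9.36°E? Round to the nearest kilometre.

Δλ = 9.36 − 99.17 = -89.81°.
Δφ = 43.62 − 49.55 = -5.93°.
a = sin²(Δφ/2) + cos φ₁ · cos φ₂ · sin²(Δλ/2) = 0.236734.
c = 2·atan2(√a, √(1−a)) = 1.01628 rad → d = 6371·c ≈ 6474.73 km.

6475 km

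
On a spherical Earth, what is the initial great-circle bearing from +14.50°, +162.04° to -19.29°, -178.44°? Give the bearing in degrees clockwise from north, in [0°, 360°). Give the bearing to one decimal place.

Δλ = -178.44 − 162.04 = -340.48°; wrapped into (−180°, 180°]: 19.52°.
θ = atan2( sin Δλ · cos φ₂ , cos φ₁ · sin φ₂ − sin φ₁ · cos φ₂ · cos Δλ )
  = atan2(0.31538, -0.54257) = 149.832° → normalised to [0°, 360°): 149.832°.

149.8°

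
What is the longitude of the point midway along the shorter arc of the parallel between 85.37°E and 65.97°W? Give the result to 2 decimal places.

Signed shortest Δλ from +85.37° to -65.97° is -151.34°.
Midpoint longitude = +85.37° + (-151.34°)/2 = +85.37° − 75.67° = +9.70°.

9.70°E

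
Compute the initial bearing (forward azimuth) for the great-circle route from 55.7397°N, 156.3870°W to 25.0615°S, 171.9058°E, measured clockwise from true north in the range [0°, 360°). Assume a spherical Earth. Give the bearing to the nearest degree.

209°

Δλ = 171.9058 − -156.3870 = 328.2928°; wrapped into (−180°, 180°]: -31.7072°.
θ = atan2( sin Δλ · cos φ₂ , cos φ₁ · sin φ₂ − sin φ₁ · cos φ₂ · cos Δλ )
  = atan2(-0.47610, -0.87540) = -151.460° → normalised to [0°, 360°): 208.540°.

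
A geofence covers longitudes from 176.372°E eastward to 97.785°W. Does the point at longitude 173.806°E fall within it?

No

Band width going east from +176.372° to -97.785°: ((-97.785 − 176.372) mod 360) = 85.843°.
Offset of +173.806° east of the west edge: ((173.806 − 176.372) mod 360) = 357.434°.
357.434° > 85.843° ⇒ outside.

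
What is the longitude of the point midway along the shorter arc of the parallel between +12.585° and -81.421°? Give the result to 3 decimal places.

Signed shortest Δλ from +12.585° to -81.421° is -94.006°.
Midpoint longitude = +12.585° + (-94.006°)/2 = +12.585° − 47.003° = -34.418°.

-34.418°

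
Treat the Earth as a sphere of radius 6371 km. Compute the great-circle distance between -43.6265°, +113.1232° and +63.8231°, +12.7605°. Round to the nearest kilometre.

Δλ = 12.7605 − 113.1232 = -100.3627°.
Δφ = 63.8231 − -43.6265 = 107.4496°.
a = sin²(Δφ/2) + cos φ₁ · cos φ₂ · sin²(Δλ/2) = 0.838315.
c = 2·atan2(√a, √(1−a)) = 2.31397 rad → d = 6371·c ≈ 14742.32 km.

14742 km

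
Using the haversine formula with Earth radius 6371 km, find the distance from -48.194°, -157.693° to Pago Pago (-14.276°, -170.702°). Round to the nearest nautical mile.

Δλ = -170.702 − -157.693 = -13.009°.
Δφ = -14.276 − -48.194 = 33.918°.
a = sin²(Δφ/2) + cos φ₁ · cos φ₂ · sin²(Δλ/2) = 0.093372.
c = 2·atan2(√a, √(1−a)) = 0.62107 rad → d = 6371·c ≈ 3956.83 km ≈ 2136.52 nmi.

2137 nmi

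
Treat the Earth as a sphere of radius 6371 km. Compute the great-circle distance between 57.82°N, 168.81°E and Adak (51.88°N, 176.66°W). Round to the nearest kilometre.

1137 km

Δλ = -176.66 − 168.81 = -345.47°; wrapped into (−180°, 180°]: 14.53°.
Δφ = 51.88 − 57.82 = -5.94°.
a = sin²(Δφ/2) + cos φ₁ · cos φ₂ · sin²(Δλ/2) = 0.007942.
c = 2·atan2(√a, √(1−a)) = 0.17847 rad → d = 6371·c ≈ 1137.06 km.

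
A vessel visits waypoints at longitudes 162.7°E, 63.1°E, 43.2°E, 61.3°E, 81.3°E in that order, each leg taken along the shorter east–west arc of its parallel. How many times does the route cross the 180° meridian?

Leg 1: +162.7° → +63.1°, shortest Δλ = -99.6° (west) — does not cross 180°.
Leg 2: +63.1° → +43.2°, shortest Δλ = -19.9° (west) — does not cross 180°.
Leg 3: +43.2° → +61.3°, shortest Δλ = 18.1° (east) — does not cross 180°.
Leg 4: +61.3° → +81.3°, shortest Δλ = 20.0° (east) — does not cross 180°.
Total crossings: 0.

0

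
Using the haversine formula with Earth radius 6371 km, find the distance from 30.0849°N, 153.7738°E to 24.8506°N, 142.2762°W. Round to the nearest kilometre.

Δλ = -142.2762 − 153.7738 = -296.0500°; wrapped into (−180°, 180°]: 63.9500°.
Δφ = 24.8506 − 30.0849 = -5.2343°.
a = sin²(Δφ/2) + cos φ₁ · cos φ₂ · sin²(Δλ/2) = 0.222263.
c = 2·atan2(√a, √(1−a)) = 0.98186 rad → d = 6371·c ≈ 6255.45 km.

6255 km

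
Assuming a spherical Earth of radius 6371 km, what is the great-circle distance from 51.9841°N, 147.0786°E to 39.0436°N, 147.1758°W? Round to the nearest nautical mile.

2771 nmi

Δλ = -147.1758 − 147.0786 = -294.2544°; wrapped into (−180°, 180°]: 65.7456°.
Δφ = 39.0436 − 51.9841 = -12.9405°.
a = sin²(Δφ/2) + cos φ₁ · cos φ₂ · sin²(Δλ/2) = 0.153618.
c = 2·atan2(√a, √(1−a)) = 0.80548 rad → d = 6371·c ≈ 5131.73 km ≈ 2770.91 nmi.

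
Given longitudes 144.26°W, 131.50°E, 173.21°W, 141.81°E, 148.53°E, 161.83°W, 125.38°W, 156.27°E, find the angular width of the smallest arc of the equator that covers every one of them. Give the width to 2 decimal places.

Sort the longitudes: -173.21°, -161.83°, -144.26°, -125.38°, +131.50°, +141.81°, +148.53°, +156.27°.
Eastward gaps between consecutive values (wrapping around): 11.38°, 17.57°, 18.88°, 256.88°, 10.31°, 6.72°, 7.74°, 30.52°.
Largest gap = 256.88° ⇒ minimal covering band is its complement: 360° − 256.88° = 103.12°.
Band runs from +131.50° eastward to -125.38°, crossing the antimeridian.

103.12°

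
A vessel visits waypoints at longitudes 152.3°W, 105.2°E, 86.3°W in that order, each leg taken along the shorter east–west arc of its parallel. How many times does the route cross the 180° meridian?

Leg 1: -152.3° → +105.2°, shortest Δλ = -102.5° (west) — crosses 180°.
Leg 2: +105.2° → -86.3°, shortest Δλ = 168.5° (east) — crosses 180°.
Total crossings: 2.

2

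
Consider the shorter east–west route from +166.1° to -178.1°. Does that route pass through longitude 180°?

Naïve |-178.1 − 166.1| = 344.2° > 180°, so the shorter arc goes the other way round — across 180°.
Signed shortest Δλ = ((-178.1 − 166.1 + 180) mod 360) − 180 = 15.8°.
Going east by 15.8° from +166.1° passes through 180° before reaching -178.1°.

Yes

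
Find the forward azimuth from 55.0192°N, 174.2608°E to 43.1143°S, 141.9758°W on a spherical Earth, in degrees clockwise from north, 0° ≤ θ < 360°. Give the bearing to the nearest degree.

Δλ = -141.9758 − 174.2608 = -316.2366°; wrapped into (−180°, 180°]: 43.7634°.
θ = atan2( sin Δλ · cos φ₂ , cos φ₁ · sin φ₂ − sin φ₁ · cos φ₂ · cos Δλ )
  = atan2(0.50492, -0.82379) = 148.495° → normalised to [0°, 360°): 148.495°.

148°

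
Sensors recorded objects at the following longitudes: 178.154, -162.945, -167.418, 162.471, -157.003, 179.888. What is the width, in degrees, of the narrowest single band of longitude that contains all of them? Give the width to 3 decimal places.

40.526°

Sort the longitudes: -167.418°, -162.945°, -157.003°, +162.471°, +178.154°, +179.888°.
Eastward gaps between consecutive values (wrapping around): 4.473°, 5.942°, 319.474°, 15.683°, 1.734°, 12.694°.
Largest gap = 319.474° ⇒ minimal covering band is its complement: 360° − 319.474° = 40.526°.
Band runs from +162.471° eastward to -157.003°, crossing the antimeridian.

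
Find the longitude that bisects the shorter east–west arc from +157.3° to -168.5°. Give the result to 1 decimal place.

+174.4°

Signed shortest Δλ from +157.3° to -168.5° is +34.2°.
Midpoint longitude = +157.3° + (+34.2°)/2 = +157.3° + 17.1° = +174.4°.
(The naïve average (+157.3 + -168.5)/2 = -5.6° is on the wrong side of the globe.)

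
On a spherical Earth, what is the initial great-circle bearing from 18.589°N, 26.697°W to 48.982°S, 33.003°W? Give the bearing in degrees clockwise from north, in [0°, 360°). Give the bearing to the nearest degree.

184°

Δλ = -33.003 − -26.697 = -6.306°.
θ = atan2( sin Δλ · cos φ₂ , cos φ₁ · sin φ₂ − sin φ₁ · cos φ₂ · cos Δλ )
  = atan2(-0.07209, -0.92309) = -175.535° → normalised to [0°, 360°): 184.465°.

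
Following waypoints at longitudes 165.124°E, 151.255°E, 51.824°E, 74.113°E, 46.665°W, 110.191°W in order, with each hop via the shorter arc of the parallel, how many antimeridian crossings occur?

0

Leg 1: +165.124° → +151.255°, shortest Δλ = -13.869° (west) — does not cross 180°.
Leg 2: +151.255° → +51.824°, shortest Δλ = -99.431° (west) — does not cross 180°.
Leg 3: +51.824° → +74.113°, shortest Δλ = 22.289° (east) — does not cross 180°.
Leg 4: +74.113° → -46.665°, shortest Δλ = -120.778° (west) — does not cross 180°.
Leg 5: -46.665° → -110.191°, shortest Δλ = -63.526° (west) — does not cross 180°.
Total crossings: 0.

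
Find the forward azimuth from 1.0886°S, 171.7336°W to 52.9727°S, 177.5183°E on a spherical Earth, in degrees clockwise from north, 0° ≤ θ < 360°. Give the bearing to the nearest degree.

188°

Δλ = 177.5183 − -171.7336 = 349.2519°; wrapped into (−180°, 180°]: -10.7481°.
θ = atan2( sin Δλ · cos φ₂ , cos φ₁ · sin φ₂ − sin φ₁ · cos φ₂ · cos Δλ )
  = atan2(-0.11230, -0.78696) = -171.878° → normalised to [0°, 360°): 188.122°.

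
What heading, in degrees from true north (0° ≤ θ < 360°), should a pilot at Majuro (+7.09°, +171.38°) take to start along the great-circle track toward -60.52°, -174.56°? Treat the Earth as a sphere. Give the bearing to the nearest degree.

173°

Δλ = -174.56 − 171.38 = -345.94°; wrapped into (−180°, 180°]: 14.06°.
θ = atan2( sin Δλ · cos φ₂ , cos φ₁ · sin φ₂ − sin φ₁ · cos φ₂ · cos Δλ )
  = atan2(0.11955, -0.92279) = 172.618° → normalised to [0°, 360°): 172.618°.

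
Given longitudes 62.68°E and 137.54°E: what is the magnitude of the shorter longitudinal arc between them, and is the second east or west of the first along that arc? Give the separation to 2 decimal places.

74.86° east

Raw difference: 137.54 − 62.68 = 74.86°.
Normalise into (−180°, 180°]: 74.86° stays 74.86°.
Positive ⇒ the second point lies to the east; separation 74.86°.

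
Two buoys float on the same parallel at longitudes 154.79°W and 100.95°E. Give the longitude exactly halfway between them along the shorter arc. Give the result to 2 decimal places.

153.08°E

Signed shortest Δλ from -154.79° to +100.95° is -104.26°.
Midpoint longitude = -154.79° + (-104.26°)/2 = -154.79° − 52.13° = -206.92°.
Normalise into (−180°, 180°]: +153.08°.
(The naïve average (-154.79 + +100.95)/2 = -26.92° is on the wrong side of the globe.)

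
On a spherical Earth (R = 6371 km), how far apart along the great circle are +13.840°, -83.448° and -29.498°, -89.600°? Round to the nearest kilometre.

4864 km

Δλ = -89.600 − -83.448 = -6.152°.
Δφ = -29.498 − 13.840 = -43.338°.
a = sin²(Δφ/2) + cos φ₁ · cos φ₂ · sin²(Δλ/2) = 0.138775.
c = 2·atan2(√a, √(1−a)) = 0.76346 rad → d = 6371·c ≈ 4863.98 km.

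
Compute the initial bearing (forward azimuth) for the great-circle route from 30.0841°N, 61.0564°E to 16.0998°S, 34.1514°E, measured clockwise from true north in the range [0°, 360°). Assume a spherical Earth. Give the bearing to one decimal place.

Δλ = 34.1514 − 61.0564 = -26.9050°.
θ = atan2( sin Δλ · cos φ₂ , cos φ₁ · sin φ₂ − sin φ₁ · cos φ₂ · cos Δλ )
  = atan2(-0.43477, -0.66944) = -146.998° → normalised to [0°, 360°): 213.002°.

213.0°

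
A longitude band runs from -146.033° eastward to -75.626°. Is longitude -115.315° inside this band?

Band width going east from -146.033° to -75.626°: ((-75.626 − -146.033) mod 360) = 70.407°.
Offset of -115.315° east of the west edge: ((-115.315 − -146.033) mod 360) = 30.718°.
30.718° ≤ 70.407° ⇒ inside.

Yes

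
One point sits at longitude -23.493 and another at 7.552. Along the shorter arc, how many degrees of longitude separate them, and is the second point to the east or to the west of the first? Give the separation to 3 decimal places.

31.045° east

Raw difference: 7.552 − -23.493 = 31.045°.
Normalise into (−180°, 180°]: 31.045° stays 31.045°.
Positive ⇒ the second point lies to the east; separation 31.045°.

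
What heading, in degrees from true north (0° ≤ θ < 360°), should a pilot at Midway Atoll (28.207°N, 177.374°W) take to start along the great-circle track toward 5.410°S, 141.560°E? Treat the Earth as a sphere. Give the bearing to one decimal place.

Δλ = 141.560 − -177.374 = 318.934°; wrapped into (−180°, 180°]: -41.066°.
θ = atan2( sin Δλ · cos φ₂ , cos φ₁ · sin φ₂ − sin φ₁ · cos φ₂ · cos Δλ )
  = atan2(-0.65400, -0.43786) = -123.803° → normalised to [0°, 360°): 236.197°.

236.2°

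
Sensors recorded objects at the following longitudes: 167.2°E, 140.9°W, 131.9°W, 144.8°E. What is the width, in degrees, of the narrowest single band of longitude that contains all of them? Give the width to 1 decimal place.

83.3°

Sort the longitudes: -140.9°, -131.9°, +144.8°, +167.2°.
Eastward gaps between consecutive values (wrapping around): 9.0°, 276.7°, 22.4°, 51.9°.
Largest gap = 276.7° ⇒ minimal covering band is its complement: 360° − 276.7° = 83.3°.
Band runs from +144.8° eastward to -131.9°, crossing the antimeridian.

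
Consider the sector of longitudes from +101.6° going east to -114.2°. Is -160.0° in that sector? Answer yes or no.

Band width going east from +101.6° to -114.2°: ((-114.2 − 101.6) mod 360) = 144.2°.
Offset of -160.0° east of the west edge: ((-160.0 − 101.6) mod 360) = 98.4°.
98.4° ≤ 144.2° ⇒ inside.

Yes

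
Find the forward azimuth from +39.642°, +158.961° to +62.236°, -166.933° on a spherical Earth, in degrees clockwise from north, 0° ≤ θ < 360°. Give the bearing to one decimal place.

31.0°

Δλ = -166.933 − 158.961 = -325.894°; wrapped into (−180°, 180°]: 34.106°.
θ = atan2( sin Δλ · cos φ₂ , cos φ₁ · sin φ₂ − sin φ₁ · cos φ₂ · cos Δλ )
  = atan2(0.26120, 0.43532) = 30.965° → normalised to [0°, 360°): 30.965°.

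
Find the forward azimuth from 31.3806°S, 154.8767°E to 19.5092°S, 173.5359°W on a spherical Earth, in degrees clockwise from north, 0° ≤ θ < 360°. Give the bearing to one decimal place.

Δλ = -173.5359 − 154.8767 = -328.4126°; wrapped into (−180°, 180°]: 31.5874°.
θ = atan2( sin Δλ · cos φ₂ , cos φ₁ · sin φ₂ − sin φ₁ · cos φ₂ · cos Δλ )
  = atan2(0.49373, 0.13300) = 74.924° → normalised to [0°, 360°): 74.924°.

74.9°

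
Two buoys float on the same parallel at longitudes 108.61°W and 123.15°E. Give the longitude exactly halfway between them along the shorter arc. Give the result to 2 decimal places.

172.73°W

Signed shortest Δλ from -108.61° to +123.15° is -128.24°.
Midpoint longitude = -108.61° + (-128.24°)/2 = -108.61° − 64.12° = -172.73°.
(The naïve average (-108.61 + +123.15)/2 = 7.27° is on the wrong side of the globe.)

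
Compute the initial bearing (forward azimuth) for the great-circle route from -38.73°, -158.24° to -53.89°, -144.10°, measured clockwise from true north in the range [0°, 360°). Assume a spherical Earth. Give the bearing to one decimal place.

152.2°

Δλ = -144.10 − -158.24 = 14.14°.
θ = atan2( sin Δλ · cos φ₂ , cos φ₁ · sin φ₂ − sin φ₁ · cos φ₂ · cos Δλ )
  = atan2(0.14397, -0.27269) = 152.167° → normalised to [0°, 360°): 152.167°.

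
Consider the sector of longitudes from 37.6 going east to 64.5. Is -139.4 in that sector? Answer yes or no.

No

Band width going east from +37.6° to +64.5°: ((64.5 − 37.6) mod 360) = 26.9°.
Offset of -139.4° east of the west edge: ((-139.4 − 37.6) mod 360) = 183.0°.
183.0° > 26.9° ⇒ outside.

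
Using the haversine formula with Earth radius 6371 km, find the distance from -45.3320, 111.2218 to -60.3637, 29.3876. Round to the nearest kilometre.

Δλ = 29.3876 − 111.2218 = -81.8342°.
Δφ = -60.3637 − -45.3320 = -15.0317°.
a = sin²(Δφ/2) + cos φ₁ · cos φ₂ · sin²(Δλ/2) = 0.166234.
c = 2·atan2(√a, √(1−a)) = 0.83991 rad → d = 6371·c ≈ 5351.05 km.

5351 km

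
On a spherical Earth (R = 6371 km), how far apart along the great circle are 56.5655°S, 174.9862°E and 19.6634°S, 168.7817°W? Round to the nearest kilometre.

4318 km

Δλ = -168.7817 − 174.9862 = -343.7679°; wrapped into (−180°, 180°]: 16.2321°.
Δφ = -19.6634 − -56.5655 = 36.9021°.
a = sin²(Δφ/2) + cos φ₁ · cos φ₂ · sin²(Δλ/2) = 0.110510.
c = 2·atan2(√a, √(1−a)) = 0.67776 rad → d = 6371·c ≈ 4318.00 km.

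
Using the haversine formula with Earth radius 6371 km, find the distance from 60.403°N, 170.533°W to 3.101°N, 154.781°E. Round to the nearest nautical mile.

Δλ = 154.781 − -170.533 = 325.314°; wrapped into (−180°, 180°]: -34.686°.
Δφ = 3.101 − 60.403 = -57.302°.
a = sin²(Δφ/2) + cos φ₁ · cos φ₂ · sin²(Δλ/2) = 0.273717.
c = 2·atan2(√a, √(1−a)) = 1.10116 rad → d = 6371·c ≈ 7015.46 km ≈ 3788.05 nmi.

3788 nmi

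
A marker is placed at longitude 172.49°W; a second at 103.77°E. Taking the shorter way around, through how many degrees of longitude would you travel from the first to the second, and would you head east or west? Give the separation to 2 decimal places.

83.74° west

Raw difference: 103.77 − -172.49 = 276.26°.
Normalise into (−180°, 180°]: 276.26° − 360° = -83.74°.
Negative ⇒ the second point lies to the west; separation 83.74°.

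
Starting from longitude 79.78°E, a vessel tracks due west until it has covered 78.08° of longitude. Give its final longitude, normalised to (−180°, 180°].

1.70°E

Start at +79.78°; shift −78.08° → +1.70°.
+1.70° already lies in (−180°, 180°].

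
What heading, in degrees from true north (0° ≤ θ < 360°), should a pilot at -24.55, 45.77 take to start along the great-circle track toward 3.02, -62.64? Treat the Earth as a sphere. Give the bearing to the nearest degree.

Δλ = -62.64 − 45.77 = -108.41°.
θ = atan2( sin Δλ · cos φ₂ , cos φ₁ · sin φ₂ − sin φ₁ · cos φ₂ · cos Δλ )
  = atan2(-0.94750, -0.08311) = -95.013° → normalised to [0°, 360°): 264.987°.

265°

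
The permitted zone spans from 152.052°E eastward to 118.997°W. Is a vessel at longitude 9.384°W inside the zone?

No

Band width going east from +152.052° to -118.997°: ((-118.997 − 152.052) mod 360) = 88.951°.
Offset of -9.384° east of the west edge: ((-9.384 − 152.052) mod 360) = 198.564°.
198.564° > 88.951° ⇒ outside.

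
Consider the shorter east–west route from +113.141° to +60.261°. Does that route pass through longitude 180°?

No

Signed shortest Δλ = ((60.261 − 113.141 + 180) mod 360) − 180 = -52.88°.
Going west by 52.88° from +113.141° reaches +60.261° without touching 180°.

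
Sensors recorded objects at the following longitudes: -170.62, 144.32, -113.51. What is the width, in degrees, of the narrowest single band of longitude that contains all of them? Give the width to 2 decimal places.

Sort the longitudes: -170.62°, -113.51°, +144.32°.
Eastward gaps between consecutive values (wrapping around): 57.11°, 257.83°, 45.06°.
Largest gap = 257.83° ⇒ minimal covering band is its complement: 360° − 257.83° = 102.17°.
Band runs from +144.32° eastward to -113.51°, crossing the antimeridian.

102.17°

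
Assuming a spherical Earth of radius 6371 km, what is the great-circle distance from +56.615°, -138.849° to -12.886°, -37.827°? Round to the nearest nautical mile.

6411 nmi

Δλ = -37.827 − -138.849 = 101.022°.
Δφ = -12.886 − 56.615 = -69.501°.
a = sin²(Δφ/2) + cos φ₁ · cos φ₂ · sin²(Δλ/2) = 0.644383.
c = 2·atan2(√a, √(1−a)) = 1.86373 rad → d = 6371·c ≈ 11873.85 km ≈ 6411.37 nmi.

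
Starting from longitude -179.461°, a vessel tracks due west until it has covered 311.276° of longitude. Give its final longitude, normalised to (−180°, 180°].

-130.737°

Start at -179.461°; shift −311.276° → -490.737°.
-490.737° lies outside (−180°, 180°]; add 360° → -130.737°.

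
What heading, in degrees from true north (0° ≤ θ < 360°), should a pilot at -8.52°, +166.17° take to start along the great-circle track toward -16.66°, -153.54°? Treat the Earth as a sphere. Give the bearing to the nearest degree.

Δλ = -153.54 − 166.17 = -319.71°; wrapped into (−180°, 180°]: 40.29°.
θ = atan2( sin Δλ · cos φ₂ , cos φ₁ · sin φ₂ − sin φ₁ · cos φ₂ · cos Δλ )
  = atan2(0.61951, -0.17526) = 105.796° → normalised to [0°, 360°): 105.796°.

106°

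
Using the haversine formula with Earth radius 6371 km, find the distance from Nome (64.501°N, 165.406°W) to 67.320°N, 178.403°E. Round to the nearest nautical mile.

Δλ = 178.403 − -165.406 = 343.809°; wrapped into (−180°, 180°]: -16.191°.
Δφ = 67.320 − 64.501 = 2.819°.
a = sin²(Δφ/2) + cos φ₁ · cos φ₂ · sin²(Δλ/2) = 0.003897.
c = 2·atan2(√a, √(1−a)) = 0.12493 rad → d = 6371·c ≈ 795.94 km ≈ 429.77 nmi.

430 nmi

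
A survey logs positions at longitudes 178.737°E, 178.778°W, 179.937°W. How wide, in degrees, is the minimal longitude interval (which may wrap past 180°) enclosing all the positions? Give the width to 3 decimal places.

Sort the longitudes: -179.937°, -178.778°, +178.737°.
Eastward gaps between consecutive values (wrapping around): 1.159°, 357.515°, 1.326°.
Largest gap = 357.515° ⇒ minimal covering band is its complement: 360° − 357.515° = 2.485°.
Band runs from +178.737° eastward to -178.778°, crossing the antimeridian.

2.485°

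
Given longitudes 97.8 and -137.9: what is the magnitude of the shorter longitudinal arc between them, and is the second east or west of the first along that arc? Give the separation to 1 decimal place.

Raw difference: -137.9 − 97.8 = -235.7°.
Normalise into (−180°, 180°]: -235.7° + 360° = 124.3°.
Positive ⇒ the second point lies to the east; separation 124.3°.

124.3° east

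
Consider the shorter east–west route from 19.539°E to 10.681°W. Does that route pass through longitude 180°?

Signed shortest Δλ = ((-10.681 − 19.539 + 180) mod 360) − 180 = -30.22°.
Going west by 30.22° from +19.539° reaches -10.681° without touching 180°.

No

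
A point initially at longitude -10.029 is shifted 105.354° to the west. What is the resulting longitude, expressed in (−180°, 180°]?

Start at -10.029°; shift −105.354° → -115.383°.
-115.383° already lies in (−180°, 180°].

-115.383°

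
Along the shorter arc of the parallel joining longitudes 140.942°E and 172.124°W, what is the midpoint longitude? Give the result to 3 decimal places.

Signed shortest Δλ from +140.942° to -172.124° is +46.934°.
Midpoint longitude = +140.942° + (+46.934°)/2 = +140.942° + 23.467° = +164.409°.
(The naïve average (+140.942 + -172.124)/2 = -15.591° is on the wrong side of the globe.)

164.409°E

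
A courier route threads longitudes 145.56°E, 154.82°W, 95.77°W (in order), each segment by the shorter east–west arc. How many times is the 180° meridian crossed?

Leg 1: +145.56° → -154.82°, shortest Δλ = 59.62° (east) — crosses 180°.
Leg 2: -154.82° → -95.77°, shortest Δλ = 59.05° (east) — does not cross 180°.
Total crossings: 1.

1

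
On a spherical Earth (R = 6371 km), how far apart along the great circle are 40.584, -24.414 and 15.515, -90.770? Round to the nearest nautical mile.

Δλ = -90.770 − -24.414 = -66.356°.
Δφ = 15.515 − 40.584 = -25.069°.
a = sin²(Δφ/2) + cos φ₁ · cos φ₂ · sin²(Δλ/2) = 0.266249.
c = 2·atan2(√a, √(1−a)) = 1.08433 rad → d = 6371·c ≈ 6908.29 km ≈ 3730.18 nmi.

3730 nmi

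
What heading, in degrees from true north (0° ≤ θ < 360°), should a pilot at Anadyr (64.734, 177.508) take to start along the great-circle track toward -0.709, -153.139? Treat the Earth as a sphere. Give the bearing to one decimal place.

148.3°

Δλ = -153.139 − 177.508 = -330.647°; wrapped into (−180°, 180°]: 29.353°.
θ = atan2( sin Δλ · cos φ₂ , cos φ₁ · sin φ₂ − sin φ₁ · cos φ₂ · cos Δλ )
  = atan2(0.49015, -0.79346) = 148.295° → normalised to [0°, 360°): 148.295°.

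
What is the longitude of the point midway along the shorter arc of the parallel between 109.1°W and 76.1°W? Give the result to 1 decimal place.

Signed shortest Δλ from -109.1° to -76.1° is +33.0°.
Midpoint longitude = -109.1° + (+33.0°)/2 = -109.1° + 16.5° = -92.6°.

92.6°W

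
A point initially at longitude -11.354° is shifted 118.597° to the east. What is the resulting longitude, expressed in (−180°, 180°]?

+107.243°

Start at -11.354°; shift +118.597° → +107.243°.
+107.243° already lies in (−180°, 180°].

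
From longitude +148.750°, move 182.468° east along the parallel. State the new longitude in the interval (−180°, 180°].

-28.782°

Start at +148.750°; shift +182.468° → +331.218°.
+331.218° lies outside (−180°, 180°]; subtract 360° → -28.782°.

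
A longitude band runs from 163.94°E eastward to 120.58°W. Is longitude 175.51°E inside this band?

Band width going east from +163.94° to -120.58°: ((-120.58 − 163.94) mod 360) = 75.48°.
Offset of +175.51° east of the west edge: ((175.51 − 163.94) mod 360) = 11.57°.
11.57° ≤ 75.48° ⇒ inside.

Yes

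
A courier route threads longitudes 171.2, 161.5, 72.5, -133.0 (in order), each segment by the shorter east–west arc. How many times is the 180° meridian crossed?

1

Leg 1: +171.2° → +161.5°, shortest Δλ = -9.7° (west) — does not cross 180°.
Leg 2: +161.5° → +72.5°, shortest Δλ = -89.0° (west) — does not cross 180°.
Leg 3: +72.5° → -133.0°, shortest Δλ = 154.5° (east) — crosses 180°.
Total crossings: 1.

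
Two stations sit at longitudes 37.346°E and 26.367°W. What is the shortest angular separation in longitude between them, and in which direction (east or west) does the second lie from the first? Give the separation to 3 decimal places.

63.713° west

Raw difference: -26.367 − 37.346 = -63.713°.
Normalise into (−180°, 180°]: -63.713° stays -63.713°.
Negative ⇒ the second point lies to the west; separation 63.713°.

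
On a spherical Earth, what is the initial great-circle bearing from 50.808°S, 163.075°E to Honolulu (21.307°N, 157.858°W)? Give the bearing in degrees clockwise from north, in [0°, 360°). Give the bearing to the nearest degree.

Δλ = -157.858 − 163.075 = -320.933°; wrapped into (−180°, 180°]: 39.067°.
θ = atan2( sin Δλ · cos φ₂ , cos φ₁ · sin φ₂ − sin φ₁ · cos φ₂ · cos Δλ )
  = atan2(0.58715, 0.79023) = 36.613° → normalised to [0°, 360°): 36.613°.

37°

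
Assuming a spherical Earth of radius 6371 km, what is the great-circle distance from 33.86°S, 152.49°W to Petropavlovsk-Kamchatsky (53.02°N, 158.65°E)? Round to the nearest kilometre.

Δλ = 158.65 − -152.49 = 311.14°; wrapped into (−180°, 180°]: -48.86°.
Δφ = 53.02 − -33.86 = 86.88°.
a = sin²(Δφ/2) + cos φ₁ · cos φ₂ · sin²(Δλ/2) = 0.558228.
c = 2·atan2(√a, √(1−a)) = 1.68752 rad → d = 6371·c ≈ 10751.18 km.

10751 km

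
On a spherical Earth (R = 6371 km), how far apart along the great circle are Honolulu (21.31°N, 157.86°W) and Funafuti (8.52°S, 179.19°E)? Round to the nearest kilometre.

4157 km

Δλ = 179.19 − -157.86 = 337.05°; wrapped into (−180°, 180°]: -22.95°.
Δφ = -8.52 − 21.31 = -29.83°.
a = sin²(Δφ/2) + cos φ₁ · cos φ₂ · sin²(Δλ/2) = 0.102712.
c = 2·atan2(√a, √(1−a)) = 0.65249 rad → d = 6371·c ≈ 4156.99 km.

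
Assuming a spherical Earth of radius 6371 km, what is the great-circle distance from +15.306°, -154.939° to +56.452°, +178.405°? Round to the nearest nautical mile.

Δλ = 178.405 − -154.939 = 333.344°; wrapped into (−180°, 180°]: -26.656°.
Δφ = 56.452 − 15.306 = 41.146°.
a = sin²(Δφ/2) + cos φ₁ · cos φ₂ · sin²(Δλ/2) = 0.151809.
c = 2·atan2(√a, √(1−a)) = 0.80045 rad → d = 6371·c ≈ 5099.68 km ≈ 2753.61 nmi.

2754 nmi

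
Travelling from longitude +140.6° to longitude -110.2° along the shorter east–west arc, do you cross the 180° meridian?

Yes

Naïve |-110.2 − 140.6| = 250.8° > 180°, so the shorter arc goes the other way round — across 180°.
Signed shortest Δλ = ((-110.2 − 140.6 + 180) mod 360) − 180 = 109.2°.
Going east by 109.2° from +140.6° passes through 180° before reaching -110.2°.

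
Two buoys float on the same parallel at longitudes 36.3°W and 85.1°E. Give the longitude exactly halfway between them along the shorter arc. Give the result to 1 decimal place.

Signed shortest Δλ from -36.3° to +85.1° is +121.4°.
Midpoint longitude = -36.3° + (+121.4°)/2 = -36.3° + 60.7° = +24.4°.

24.4°E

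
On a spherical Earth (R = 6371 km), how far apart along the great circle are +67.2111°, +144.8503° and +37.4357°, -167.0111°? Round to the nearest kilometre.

Δλ = -167.0111 − 144.8503 = -311.8614°; wrapped into (−180°, 180°]: 48.1386°.
Δφ = 37.4357 − 67.2111 = -29.7754°.
a = sin²(Δφ/2) + cos φ₁ · cos φ₂ · sin²(Δλ/2) = 0.117168.
c = 2·atan2(√a, √(1−a)) = 0.69872 rad → d = 6371·c ≈ 4451.57 km.

4452 km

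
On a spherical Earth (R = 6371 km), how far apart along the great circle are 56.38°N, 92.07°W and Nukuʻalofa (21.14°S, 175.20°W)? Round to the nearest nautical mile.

Δλ = -175.20 − -92.07 = -83.13°.
Δφ = -21.14 − 56.38 = -77.52°.
a = sin²(Δφ/2) + cos φ₁ · cos φ₂ · sin²(Δλ/2) = 0.619275.
c = 2·atan2(√a, √(1−a)) = 1.81167 rad → d = 6371·c ≈ 11542.14 km ≈ 6232.25 nmi.

6232 nmi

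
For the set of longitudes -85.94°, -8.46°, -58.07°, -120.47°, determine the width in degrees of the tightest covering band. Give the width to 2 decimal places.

112.01°

Sort the longitudes: -120.47°, -85.94°, -58.07°, -8.46°.
Eastward gaps between consecutive values (wrapping around): 34.53°, 27.87°, 49.61°, 247.99°.
Largest gap = 247.99° ⇒ minimal covering band is its complement: 360° − 247.99° = 112.01°.
Band runs from -120.47° eastward to -8.46°.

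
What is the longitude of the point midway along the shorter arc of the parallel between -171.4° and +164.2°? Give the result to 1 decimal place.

+176.4°

Signed shortest Δλ from -171.4° to +164.2° is -24.4°.
Midpoint longitude = -171.4° + (-24.4°)/2 = -171.4° − 12.2° = -183.6°.
Normalise into (−180°, 180°]: +176.4°.
(The naïve average (-171.4 + +164.2)/2 = -3.6° is on the wrong side of the globe.)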